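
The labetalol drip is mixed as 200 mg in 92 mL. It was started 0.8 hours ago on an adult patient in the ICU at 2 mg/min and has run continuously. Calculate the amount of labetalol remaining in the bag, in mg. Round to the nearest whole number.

2 mg/min × 60 min/hr = 120 mg/hr
Concentration = 200 mg ÷ 92 mL = 2.173913 mg/mL
Rate = 120 mg/hr ÷ 2.173913 mg/mL = 55.2 mL/hr
Volume infused = 55.2 mL/hr × 0.8 hr = 44.16 mL
Volume remaining = 92 − 44.16 = 47.84 mL
Drug remaining = 47.84 mL × 2.173913 mg/mL = 104 mg

104 mg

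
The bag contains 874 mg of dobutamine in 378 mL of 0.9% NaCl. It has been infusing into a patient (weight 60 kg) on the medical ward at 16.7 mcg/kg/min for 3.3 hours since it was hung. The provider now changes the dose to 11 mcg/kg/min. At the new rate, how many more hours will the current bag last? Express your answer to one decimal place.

Initial rate:
Dose = 16.7 mcg/kg/min × 60 kg = 1002 mcg/min
1002 mcg/min × 60 min/hr = 60120 mcg/hr
Concentration = 874 mg ÷ 378 mL = 2.312169 mg/mL = 2312.169 mcg/mL
Rate = 60120 mcg/hr ÷ 2312.169 mcg/mL = 26.00156 mL/hr
Volume infused so far = 26.00156 mL/hr × 3.3 hr = 85.80514 mL
Volume remaining = 378 − 85.80514 = 292.1949 mL
New rate:
Dose = 11 mcg/kg/min × 60 kg = 660 mcg/min
660 mcg/min × 60 min/hr = 39600 mcg/hr
Rate = 39600 mcg/hr ÷ 2312.169 mcg/mL = 17.12677 mL/hr
Time remaining = 292.1949 mL ÷ 17.12677 mL/hr = 17.06071 hr

17.1 hours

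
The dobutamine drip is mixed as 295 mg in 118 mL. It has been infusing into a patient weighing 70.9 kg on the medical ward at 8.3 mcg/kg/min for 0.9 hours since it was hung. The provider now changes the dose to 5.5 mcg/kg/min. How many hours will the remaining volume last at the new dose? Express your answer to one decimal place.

Initial rate:
Dose = 8.3 mcg/kg/min × 70.9 kg = 588.47 mcg/min
588.47 mcg/min × 60 min/hr = 35308.2 mcg/hr
Concentration = 295 mg ÷ 118 mL = 2.5 mg/mL = 2500 mcg/mL
Rate = 35308.2 mcg/hr ÷ 2500 mcg/mL = 14.12328 mL/hr
Volume infused so far = 14.12328 mL/hr × 0.9 hr = 12.71095 mL
Volume remaining = 118 − 12.71095 = 105.289 mL
New rate:
Dose = 5.5 mcg/kg/min × 70.9 kg = 389.95 mcg/min
389.95 mcg/min × 60 min/hr = 23397 mcg/hr
Rate = 23397 mcg/hr ÷ 2500 mcg/mL = 9.3588 mL/hr
Time remaining = 105.289 mL ÷ 9.3588 mL/hr = 11.25027 hr

11.3 hours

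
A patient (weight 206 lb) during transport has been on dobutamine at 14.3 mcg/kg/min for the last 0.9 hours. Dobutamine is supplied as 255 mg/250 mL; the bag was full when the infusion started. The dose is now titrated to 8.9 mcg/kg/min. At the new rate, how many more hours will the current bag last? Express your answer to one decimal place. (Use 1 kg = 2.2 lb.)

Initial rate:
Weight = 206 lb ÷ 2.2 lb/kg = 93.63636 kg
Dose = 14.3 mcg/kg/min × 93.63636 kg = 1339 mcg/min
1339 mcg/min × 60 min/hr = 80340 mcg/hr
Concentration = 255 mg ÷ 250 mL = 1.02 mg/mL = 1020 mcg/mL
Rate = 80340 mcg/hr ÷ 1020 mcg/mL = 78.76471 mL/hr
Volume infused so far = 78.76471 mL/hr × 0.9 hr = 70.88824 mL
Volume remaining = 250 − 70.88824 = 179.1118 mL
New rate:
Dose = 8.9 mcg/kg/min × 93.63636 kg = 833.3636 mcg/min
833.3636 mcg/min × 60 min/hr = 50001.82 mcg/hr
Rate = 50001.82 mcg/hr ÷ 1020 mcg/mL = 49.02139 mL/hr
Time remaining = 179.1118 mL ÷ 49.02139 mL/hr = 3.653747 hr

3.7 hours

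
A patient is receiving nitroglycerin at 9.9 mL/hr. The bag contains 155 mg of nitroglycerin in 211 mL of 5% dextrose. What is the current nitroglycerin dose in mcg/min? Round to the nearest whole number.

121 mcg/min

Concentration = 155 mg ÷ 211 mL = 0.7345972 mg/mL = 734.5972 mcg/mL
Drug rate = 9.9 mL/hr × 734.5972 mcg/mL = 7272.512 mcg/hr
7272.512 mcg/hr ÷ 60 min/hr = 121.2085 mcg/min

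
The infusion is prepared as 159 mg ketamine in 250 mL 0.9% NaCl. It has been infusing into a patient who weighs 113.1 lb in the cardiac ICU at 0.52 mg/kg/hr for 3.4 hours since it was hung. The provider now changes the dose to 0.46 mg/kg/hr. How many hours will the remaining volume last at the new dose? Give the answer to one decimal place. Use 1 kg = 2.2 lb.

Initial rate:
Weight = 113.1 lb ÷ 2.2 lb/kg = 51.40909 kg
Dose = 0.52 mg/kg/hr × 51.40909 kg = 26.73273 mg/hr
Concentration = 159 mg ÷ 250 mL = 0.636 mg/mL
Rate = 26.73273 mg/hr ÷ 0.636 mg/mL = 42.03259 mL/hr
Volume infused so far = 42.03259 mL/hr × 3.4 hr = 142.9108 mL
Volume remaining = 250 − 142.9108 = 107.0892 mL
New rate:
Dose = 0.46 mg/kg/hr × 51.40909 kg = 23.64818 mg/hr
Rate = 23.64818 mg/hr ÷ 0.636 mg/mL = 37.18268 mL/hr
Time remaining = 107.0892 mL ÷ 37.18268 mL/hr = 2.880083 hr

2.9 hours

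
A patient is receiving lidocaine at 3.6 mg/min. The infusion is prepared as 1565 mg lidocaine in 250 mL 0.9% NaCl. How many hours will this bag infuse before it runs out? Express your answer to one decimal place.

3.6 mg/min × 60 min/hr = 216 mg/hr
Concentration = 1565 mg ÷ 250 mL = 6.26 mg/mL
Rate = 216 mg/hr ÷ 6.26 mg/mL = 34.50479 mL/hr
Duration = 250 mL ÷ 34.50479 mL/hr = 7.24537 hr

7.2 hours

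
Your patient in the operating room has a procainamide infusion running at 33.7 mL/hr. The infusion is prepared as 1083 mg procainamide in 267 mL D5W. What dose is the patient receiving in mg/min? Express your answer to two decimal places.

2.28 mg/min

Concentration = 1083 mg ÷ 267 mL = 4.05618 mg/mL
Drug rate = 33.7 mL/hr × 4.05618 mg/mL = 136.6933 mg/hr
136.6933 mg/hr ÷ 60 min/hr = 2.278221 mg/min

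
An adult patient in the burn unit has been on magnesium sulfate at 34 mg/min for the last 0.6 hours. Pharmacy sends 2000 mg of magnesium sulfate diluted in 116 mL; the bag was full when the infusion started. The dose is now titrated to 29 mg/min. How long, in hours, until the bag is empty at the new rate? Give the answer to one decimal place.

Initial rate:
34 mg/min × 60 min/hr = 2040 mg/hr
Concentration = 2000 mg ÷ 116 mL = 17.24138 mg/mL
Rate = 2040 mg/hr ÷ 17.24138 mg/mL = 118.32 mL/hr
Volume infused so far = 118.32 mL/hr × 0.6 hr = 70.992 mL
Volume remaining = 116 − 70.992 = 45.008 mL
New rate:
29 mg/min × 60 min/hr = 1740 mg/hr
Rate = 1740 mg/hr ÷ 17.24138 mg/mL = 100.92 mL/hr
Time remaining = 45.008 mL ÷ 100.92 mL/hr = 0.445977 hr

0.4 hours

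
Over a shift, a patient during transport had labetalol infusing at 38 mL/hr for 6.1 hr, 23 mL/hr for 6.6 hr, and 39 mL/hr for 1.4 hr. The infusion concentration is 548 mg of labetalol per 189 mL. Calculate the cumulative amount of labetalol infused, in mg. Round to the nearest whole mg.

1271 mg

Concentration = 548 mg ÷ 189 mL = 2.899471 mg/mL
Stage 1: 38 mL/hr × 6.1 hr = 231.8 mL → 231.8 mL × 2.899471 mg/mL = 672.0974 mg
Stage 2: 23 mL/hr × 6.6 hr = 151.8 mL → 151.8 mL × 2.899471 mg/mL = 440.1397 mg
Stage 3: 39 mL/hr × 1.4 hr = 54.6 mL → 54.6 mL × 2.899471 mg/mL = 158.3111 mg
Total = 672.0974 + 440.1397 + 158.3111 = 1270.548 mg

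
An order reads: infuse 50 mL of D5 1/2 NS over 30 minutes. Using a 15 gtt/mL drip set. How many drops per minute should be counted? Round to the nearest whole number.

50 mL ÷ (30 min) = 1.666667 mL/min
1.666667 mL/min × 15 gtt/mL = 25 gtt/min

25 gtt/min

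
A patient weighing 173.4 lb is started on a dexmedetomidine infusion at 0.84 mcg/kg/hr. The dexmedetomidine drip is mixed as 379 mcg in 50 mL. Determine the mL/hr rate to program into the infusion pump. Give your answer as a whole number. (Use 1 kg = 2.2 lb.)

Weight = 173.4 lb ÷ 2.2 lb/kg = 78.81818 kg
Dose = 0.84 mcg/kg/hr × 78.81818 kg = 66.20727 mcg/hr
Concentration = 379 mcg ÷ 50 mL = 7.58 mcg/mL
Rate = 66.20727 mcg/hr ÷ 7.58 mcg/mL = 8.734469 mL/hr

9 mL/hr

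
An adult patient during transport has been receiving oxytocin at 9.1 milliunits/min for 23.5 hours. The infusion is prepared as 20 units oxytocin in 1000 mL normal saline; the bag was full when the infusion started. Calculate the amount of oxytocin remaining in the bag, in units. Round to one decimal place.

9.1 milliunits/min × 60 min/hr = 546 milliunits/hr
Concentration = 20 units ÷ 1000 mL = 0.02 units/mL = 20 milliunits/mL
Rate = 546 milliunits/hr ÷ 20 milliunits/mL = 27.3 mL/hr
Volume infused = 27.3 mL/hr × 23.5 hr = 641.55 mL
Volume remaining = 1000 − 641.55 = 358.45 mL
Drug remaining = 358.45 mL × 20 milliunits/mL = 7169 milliunits = 7.169 units

7.2 units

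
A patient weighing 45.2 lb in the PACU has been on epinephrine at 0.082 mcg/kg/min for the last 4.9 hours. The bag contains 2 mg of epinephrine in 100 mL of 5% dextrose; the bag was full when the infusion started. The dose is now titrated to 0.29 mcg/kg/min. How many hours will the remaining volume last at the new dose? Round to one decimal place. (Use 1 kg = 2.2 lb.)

4.2 hours

Initial rate:
Weight = 45.2 lb ÷ 2.2 lb/kg = 20.54545 kg
Dose = 0.082 mcg/kg/min × 20.54545 kg = 1.684727 mcg/min
1.684727 mcg/min × 60 min/hr = 101.0836 mcg/hr
Concentration = 2 mg ÷ 100 mL = 0.02 mg/mL = 20 mcg/mL
Rate = 101.0836 mcg/hr ÷ 20 mcg/mL = 5.054182 mL/hr
Volume infused so far = 5.054182 mL/hr × 4.9 hr = 24.76549 mL
Volume remaining = 100 − 24.76549 = 75.23451 mL
New rate:
Dose = 0.29 mcg/kg/min × 20.54545 kg = 5.958182 mcg/min
5.958182 mcg/min × 60 min/hr = 357.4909 mcg/hr
Rate = 357.4909 mcg/hr ÷ 20 mcg/mL = 17.87455 mL/hr
Time remaining = 75.23451 mL ÷ 17.87455 mL/hr = 4.209031 hr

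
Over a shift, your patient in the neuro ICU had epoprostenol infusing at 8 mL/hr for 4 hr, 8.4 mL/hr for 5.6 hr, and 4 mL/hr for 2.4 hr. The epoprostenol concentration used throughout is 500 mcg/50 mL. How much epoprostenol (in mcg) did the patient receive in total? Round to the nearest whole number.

886 mcg

Concentration = 500 mcg ÷ 50 mL = 10 mcg/mL
Stage 1: 8 mL/hr × 4 hr = 32 mL → 32 mL × 10 mcg/mL = 320 mcg
Stage 2: 8.4 mL/hr × 5.6 hr = 47.04 mL → 47.04 mL × 10 mcg/mL = 470.4 mcg
Stage 3: 4 mL/hr × 2.4 hr = 9.6 mL → 9.6 mL × 10 mcg/mL = 96 mcg
Total = 320 + 470.4 + 96 = 886.4 mcg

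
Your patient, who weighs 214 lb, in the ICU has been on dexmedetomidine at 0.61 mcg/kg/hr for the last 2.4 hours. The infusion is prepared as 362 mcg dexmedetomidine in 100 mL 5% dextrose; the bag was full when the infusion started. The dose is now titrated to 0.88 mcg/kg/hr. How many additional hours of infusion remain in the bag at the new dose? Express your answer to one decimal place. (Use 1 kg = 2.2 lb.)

Initial rate:
Weight = 214 lb ÷ 2.2 lb/kg = 97.27273 kg
Dose = 0.61 mcg/kg/hr × 97.27273 kg = 59.33636 mcg/hr
Concentration = 362 mcg ÷ 100 mL = 3.62 mcg/mL
Rate = 59.33636 mcg/hr ÷ 3.62 mcg/mL = 16.39126 mL/hr
Volume infused so far = 16.39126 mL/hr × 2.4 hr = 39.33903 mL
Volume remaining = 100 − 39.33903 = 60.66097 mL
New rate:
Dose = 0.88 mcg/kg/hr × 97.27273 kg = 85.6 mcg/hr
Rate = 85.6 mcg/hr ÷ 3.62 mcg/mL = 23.64641 mL/hr
Time remaining = 60.66097 mL ÷ 23.64641 mL/hr = 2.565336 hr

2.6 hours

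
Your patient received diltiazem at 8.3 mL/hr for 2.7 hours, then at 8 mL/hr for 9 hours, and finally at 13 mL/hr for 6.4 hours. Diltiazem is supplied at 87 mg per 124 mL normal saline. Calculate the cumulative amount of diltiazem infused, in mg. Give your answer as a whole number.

Concentration = 87 mg ÷ 124 mL = 0.7016129 mg/mL
Stage 1: 8.3 mL/hr × 2.7 hr = 22.41 mL → 22.41 mL × 0.7016129 mg/mL = 15.72315 mg
Stage 2: 8 mL/hr × 9 hr = 72 mL → 72 mL × 0.7016129 mg/mL = 50.51613 mg
Stage 3: 13 mL/hr × 6.4 hr = 83.2 mL → 83.2 mL × 0.7016129 mg/mL = 58.37419 mg
Total = 15.72315 + 50.51613 + 58.37419 = 124.6135 mg

125 mg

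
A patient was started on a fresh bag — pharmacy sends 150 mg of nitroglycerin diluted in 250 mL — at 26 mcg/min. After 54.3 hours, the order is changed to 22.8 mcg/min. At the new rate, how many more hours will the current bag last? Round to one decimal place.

Initial rate:
26 mcg/min × 60 min/hr = 1560 mcg/hr
Concentration = 150 mg ÷ 250 mL = 0.6 mg/mL = 600 mcg/mL
Rate = 1560 mcg/hr ÷ 600 mcg/mL = 2.6 mL/hr
Volume infused so far = 2.6 mL/hr × 54.3 hr = 141.18 mL
Volume remaining = 250 − 141.18 = 108.82 mL
New rate:
22.8 mcg/min × 60 min/hr = 1368 mcg/hr
Rate = 1368 mcg/hr ÷ 600 mcg/mL = 2.28 mL/hr
Time remaining = 108.82 mL ÷ 2.28 mL/hr = 47.72807 hr

47.7 hours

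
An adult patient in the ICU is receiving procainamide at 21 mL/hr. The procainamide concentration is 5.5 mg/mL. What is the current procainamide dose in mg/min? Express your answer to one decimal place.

1.9 mg/min

Drug rate = 21 mL/hr × 5.5 mg/mL = 115.5 mg/hr
115.5 mg/hr ÷ 60 min/hr = 1.925 mg/min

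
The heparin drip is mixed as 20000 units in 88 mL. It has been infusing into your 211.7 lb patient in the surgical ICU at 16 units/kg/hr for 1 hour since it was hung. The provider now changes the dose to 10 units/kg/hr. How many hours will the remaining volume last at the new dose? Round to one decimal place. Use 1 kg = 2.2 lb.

Initial rate:
Weight = 211.7 lb ÷ 2.2 lb/kg = 96.22727 kg
Dose = 16 units/kg/hr × 96.22727 kg = 1539.636 units/hr
Concentration = 20000 units ÷ 88 mL = 227.2727 units/mL
Rate = 1539.636 units/hr ÷ 227.2727 units/mL = 6.7744 mL/hr
Volume infused so far = 6.7744 mL/hr × 1 hr = 6.7744 mL
Volume remaining = 88 − 6.7744 = 81.2256 mL
New rate:
Dose = 10 units/kg/hr × 96.22727 kg = 962.2727 units/hr
Rate = 962.2727 units/hr ÷ 227.2727 units/mL = 4.234 mL/hr
Time remaining = 81.2256 mL ÷ 4.234 mL/hr = 19.18413 hr

19.2 hours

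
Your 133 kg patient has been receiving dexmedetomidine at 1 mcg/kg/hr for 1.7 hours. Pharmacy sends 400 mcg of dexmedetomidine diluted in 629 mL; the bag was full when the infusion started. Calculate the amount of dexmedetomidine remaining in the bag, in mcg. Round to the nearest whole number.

174 mcg

Dose = 1 mcg/kg/hr × 133 kg = 133 mcg/hr
Concentration = 400 mcg ÷ 629 mL = 0.63593 mcg/mL
Rate = 133 mcg/hr ÷ 0.63593 mcg/mL = 209.1425 mL/hr
Volume infused = 209.1425 mL/hr × 1.7 hr = 355.5422 mL
Volume remaining = 629 − 355.5422 = 273.4578 mL
Drug remaining = 273.4578 mL × 0.63593 mcg/mL = 173.9 mcg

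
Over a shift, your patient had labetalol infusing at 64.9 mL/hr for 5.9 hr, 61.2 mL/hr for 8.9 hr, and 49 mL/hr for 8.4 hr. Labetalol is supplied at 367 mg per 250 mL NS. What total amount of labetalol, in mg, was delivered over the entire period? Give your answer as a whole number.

1966 mg

Concentration = 367 mg ÷ 250 mL = 1.468 mg/mL
Stage 1: 64.9 mL/hr × 5.9 hr = 382.91 mL → 382.91 mL × 1.468 mg/mL = 562.1119 mg
Stage 2: 61.2 mL/hr × 8.9 hr = 544.68 mL → 544.68 mL × 1.468 mg/mL = 799.5902 mg
Stage 3: 49 mL/hr × 8.4 hr = 411.6 mL → 411.6 mL × 1.468 mg/mL = 604.2288 mg
Total = 562.1119 + 799.5902 + 604.2288 = 1965.931 mg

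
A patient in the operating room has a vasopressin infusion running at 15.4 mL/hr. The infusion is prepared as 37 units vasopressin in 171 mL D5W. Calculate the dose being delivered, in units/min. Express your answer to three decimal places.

Concentration = 37 units ÷ 171 mL = 0.2163743 units/mL
Drug rate = 15.4 mL/hr × 0.2163743 units/mL = 3.332164 units/hr
3.332164 units/hr ÷ 60 min/hr = 0.05553606 units/min

0.056 units/min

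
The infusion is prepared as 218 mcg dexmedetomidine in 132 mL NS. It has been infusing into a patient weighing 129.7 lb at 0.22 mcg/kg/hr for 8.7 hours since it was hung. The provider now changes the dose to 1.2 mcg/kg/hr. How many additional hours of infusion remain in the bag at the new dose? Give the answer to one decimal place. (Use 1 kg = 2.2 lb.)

1.5 hours

Initial rate:
Weight = 129.7 lb ÷ 2.2 lb/kg = 58.95455 kg
Dose = 0.22 mcg/kg/hr × 58.95455 kg = 12.97 mcg/hr
Concentration = 218 mcg ÷ 132 mL = 1.651515 mcg/mL
Rate = 12.97 mcg/hr ÷ 1.651515 mcg/mL = 7.853394 mL/hr
Volume infused so far = 7.853394 mL/hr × 8.7 hr = 68.32453 mL
Volume remaining = 132 − 68.32453 = 63.67547 mL
New rate:
Dose = 1.2 mcg/kg/hr × 58.95455 kg = 70.74545 mcg/hr
Rate = 70.74545 mcg/hr ÷ 1.651515 mcg/mL = 42.8367 mL/hr
Time remaining = 63.67547 mL ÷ 42.8367 mL/hr = 1.48647 hr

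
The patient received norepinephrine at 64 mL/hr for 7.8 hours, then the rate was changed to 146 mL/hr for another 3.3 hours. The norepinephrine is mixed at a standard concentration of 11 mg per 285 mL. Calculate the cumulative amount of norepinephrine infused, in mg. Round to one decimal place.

Concentration = 11 mg ÷ 285 mL = 0.03859649 mg/mL
Stage 1: 64 mL/hr × 7.8 hr = 499.2 mL → 499.2 mL × 0.03859649 mg/mL = 19.26737 mg
Stage 2: 146 mL/hr × 3.3 hr = 481.8 mL → 481.8 mL × 0.03859649 mg/mL = 18.59579 mg
Total = 19.26737 + 18.59579 = 37.86316 mg

37.9 mg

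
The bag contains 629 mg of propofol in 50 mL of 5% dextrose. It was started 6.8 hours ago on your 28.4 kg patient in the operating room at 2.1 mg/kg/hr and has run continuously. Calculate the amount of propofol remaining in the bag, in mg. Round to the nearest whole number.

223 mg

Dose = 2.1 mg/kg/hr × 28.4 kg = 59.64 mg/hr
Concentration = 629 mg ÷ 50 mL = 12.58 mg/mL
Rate = 59.64 mg/hr ÷ 12.58 mg/mL = 4.740859 mL/hr
Volume infused = 4.740859 mL/hr × 6.8 hr = 32.23784 mL
Volume remaining = 50 − 32.23784 = 17.76216 mL
Drug remaining = 17.76216 mL × 12.58 mg/mL = 223.448 mg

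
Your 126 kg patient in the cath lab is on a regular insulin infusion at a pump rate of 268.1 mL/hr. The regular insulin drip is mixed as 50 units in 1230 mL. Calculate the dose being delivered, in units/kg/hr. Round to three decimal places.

Concentration = 50 units ÷ 1230 mL = 0.04065041 units/mL
Drug rate = 268.1 mL/hr × 0.04065041 units/mL = 10.89837 units/hr
10.89837 units/hr ÷ 126 kg = 0.08649503 units/kg/hr

0.086 units/kg/hr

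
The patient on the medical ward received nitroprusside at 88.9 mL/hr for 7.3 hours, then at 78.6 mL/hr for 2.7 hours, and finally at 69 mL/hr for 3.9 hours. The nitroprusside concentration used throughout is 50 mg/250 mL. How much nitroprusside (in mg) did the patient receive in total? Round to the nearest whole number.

Concentration = 50 mg ÷ 250 mL = 0.2 mg/mL
Stage 1: 88.9 mL/hr × 7.3 hr = 648.97 mL → 648.97 mL × 0.2 mg/mL = 129.794 mg
Stage 2: 78.6 mL/hr × 2.7 hr = 212.22 mL → 212.22 mL × 0.2 mg/mL = 42.444 mg
Stage 3: 69 mL/hr × 3.9 hr = 269.1 mL → 269.1 mL × 0.2 mg/mL = 53.82 mg
Total = 129.794 + 42.444 + 53.82 = 226.058 mg

226 mg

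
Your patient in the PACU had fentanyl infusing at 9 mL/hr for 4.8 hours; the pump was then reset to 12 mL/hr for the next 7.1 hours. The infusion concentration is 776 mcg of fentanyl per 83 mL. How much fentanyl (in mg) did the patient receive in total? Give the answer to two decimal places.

1.20 mg

Concentration = 776 mcg ÷ 83 mL = 9.349398 mcg/mL
Stage 1: 9 mL/hr × 4.8 hr = 43.2 mL → 43.2 mL × 9.349398 mcg/mL = 403.894 mcg
Stage 2: 12 mL/hr × 7.1 hr = 85.2 mL → 85.2 mL × 9.349398 mcg/mL = 796.5687 mcg
Total = 403.894 + 796.5687 = 1200.463 mcg = 1.200463 mg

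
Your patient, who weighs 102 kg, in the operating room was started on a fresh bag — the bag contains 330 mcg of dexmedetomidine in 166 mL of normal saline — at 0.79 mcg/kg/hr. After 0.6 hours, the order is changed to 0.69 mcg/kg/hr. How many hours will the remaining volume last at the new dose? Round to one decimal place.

4.0 hours

Initial rate:
Dose = 0.79 mcg/kg/hr × 102 kg = 80.58 mcg/hr
Concentration = 330 mcg ÷ 166 mL = 1.987952 mcg/mL
Rate = 80.58 mcg/hr ÷ 1.987952 mcg/mL = 40.53418 mL/hr
Volume infused so far = 40.53418 mL/hr × 0.6 hr = 24.32051 mL
Volume remaining = 166 − 24.32051 = 141.6795 mL
New rate:
Dose = 0.69 mcg/kg/hr × 102 kg = 70.38 mcg/hr
Rate = 70.38 mcg/hr ÷ 1.987952 mcg/mL = 35.40327 mL/hr
Time remaining = 141.6795 mL ÷ 35.40327 mL/hr = 4.001876 hr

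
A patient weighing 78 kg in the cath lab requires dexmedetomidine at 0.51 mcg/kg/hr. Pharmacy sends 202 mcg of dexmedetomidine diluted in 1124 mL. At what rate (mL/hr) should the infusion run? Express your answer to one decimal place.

Dose = 0.51 mcg/kg/hr × 78 kg = 39.78 mcg/hr
Concentration = 202 mcg ÷ 1124 mL = 0.1797153 mcg/mL
Rate = 39.78 mcg/hr ÷ 0.1797153 mcg/mL = 221.3501 mL/hr

221.4 mL/hr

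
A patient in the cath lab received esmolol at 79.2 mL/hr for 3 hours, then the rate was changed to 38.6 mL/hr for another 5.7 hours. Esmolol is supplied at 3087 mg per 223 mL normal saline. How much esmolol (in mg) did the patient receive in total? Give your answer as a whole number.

Concentration = 3087 mg ÷ 223 mL = 13.84305 mg/mL
Stage 1: 79.2 mL/hr × 3 hr = 237.6 mL → 237.6 mL × 13.84305 mg/mL = 3289.109 mg
Stage 2: 38.6 mL/hr × 5.7 hr = 220.02 mL → 220.02 mL × 13.84305 mg/mL = 3045.748 mg
Total = 3289.109 + 3045.748 = 6334.856 mg

6335 mg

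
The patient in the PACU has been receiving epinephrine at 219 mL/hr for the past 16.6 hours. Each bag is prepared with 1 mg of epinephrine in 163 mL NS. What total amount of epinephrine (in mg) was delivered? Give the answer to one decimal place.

Concentration = 1 mg ÷ 163 mL = 0.006134969 mg/mL = 6.134969 mcg/mL
Drug rate = 219 mL/hr × 6.134969 mcg/mL = 1343.558 mcg/hr
Total = 1343.558 mcg/hr × 16.6 hr = 22303.07 mcg = 22.30307 mg

22.3 mg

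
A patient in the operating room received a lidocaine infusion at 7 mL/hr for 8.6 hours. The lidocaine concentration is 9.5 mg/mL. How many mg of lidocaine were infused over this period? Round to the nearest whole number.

572 mg

Drug rate = 7 mL/hr × 9.5 mg/mL = 66.5 mg/hr
Total = 66.5 mg/hr × 8.6 hr = 571.9 mg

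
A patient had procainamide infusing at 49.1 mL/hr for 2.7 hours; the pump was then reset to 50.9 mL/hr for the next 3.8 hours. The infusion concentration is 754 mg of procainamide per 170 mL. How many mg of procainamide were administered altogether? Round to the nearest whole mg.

Concentration = 754 mg ÷ 170 mL = 4.435294 mg/mL
Stage 1: 49.1 mL/hr × 2.7 hr = 132.57 mL → 132.57 mL × 4.435294 mg/mL = 587.9869 mg
Stage 2: 50.9 mL/hr × 3.8 hr = 193.42 mL → 193.42 mL × 4.435294 mg/mL = 857.8746 mg
Total = 587.9869 + 857.8746 = 1445.862 mg

1446 mg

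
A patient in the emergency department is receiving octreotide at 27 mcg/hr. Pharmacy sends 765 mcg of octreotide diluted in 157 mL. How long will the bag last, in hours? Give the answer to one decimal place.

28.3 hours

Concentration = 765 mcg ÷ 157 mL = 4.872611 mcg/mL
Rate = 27 mcg/hr ÷ 4.872611 mcg/mL = 5.541176 mL/hr
Duration = 157 mL ÷ 5.541176 mL/hr = 28.33333 hr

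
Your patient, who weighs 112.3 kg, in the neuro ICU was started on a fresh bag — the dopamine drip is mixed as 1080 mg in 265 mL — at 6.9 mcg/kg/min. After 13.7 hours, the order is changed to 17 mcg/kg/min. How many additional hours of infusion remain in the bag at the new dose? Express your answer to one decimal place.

Initial rate:
Dose = 6.9 mcg/kg/min × 112.3 kg = 774.87 mcg/min
774.87 mcg/min × 60 min/hr = 46492.2 mcg/hr
Concentration = 1080 mg ÷ 265 mL = 4.075472 mg/mL = 4075.472 mcg/mL
Rate = 46492.2 mcg/hr ÷ 4075.472 mcg/mL = 11.40781 mL/hr
Volume infused so far = 11.40781 mL/hr × 13.7 hr = 156.287 mL
Volume remaining = 265 − 156.287 = 108.713 mL
New rate:
Dose = 17 mcg/kg/min × 112.3 kg = 1909.1 mcg/min
1909.1 mcg/min × 60 min/hr = 114546 mcg/hr
Rate = 114546 mcg/hr ÷ 4075.472 mcg/mL = 28.10619 mL/hr
Time remaining = 108.713 mL ÷ 28.10619 mL/hr = 3.867938 hr

3.9 hours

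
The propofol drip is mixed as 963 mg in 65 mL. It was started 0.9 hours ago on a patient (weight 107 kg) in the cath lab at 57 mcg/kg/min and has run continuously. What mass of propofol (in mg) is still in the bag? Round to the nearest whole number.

634 mg

Dose = 57 mcg/kg/min × 107 kg = 6099 mcg/min
6099 mcg/min × 60 min/hr = 365940 mcg/hr
Concentration = 963 mg ÷ 65 mL = 14.81538 mg/mL = 14815.38 mcg/mL
Rate = 365940 mcg/hr ÷ 14815.38 mcg/mL = 24.7 mL/hr
Volume infused = 24.7 mL/hr × 0.9 hr = 22.23 mL
Volume remaining = 65 − 22.23 = 42.77 mL
Drug remaining = 42.77 mL × 14815.38 mcg/mL = 633654 mcg = 633.654 mg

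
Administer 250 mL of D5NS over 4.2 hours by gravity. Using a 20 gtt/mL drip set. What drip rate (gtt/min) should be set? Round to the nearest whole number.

250 mL ÷ (4.2 hr × 60 = 252 min) = 0.9920635 mL/min
0.9920635 mL/min × 20 gtt/mL = 19.84127 gtt/min

20 gtt/min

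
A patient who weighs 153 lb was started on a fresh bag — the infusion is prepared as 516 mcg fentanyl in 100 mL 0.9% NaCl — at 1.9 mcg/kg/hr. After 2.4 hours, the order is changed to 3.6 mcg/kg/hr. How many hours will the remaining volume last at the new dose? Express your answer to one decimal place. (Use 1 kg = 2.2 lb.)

0.8 hours

Initial rate:
Weight = 153 lb ÷ 2.2 lb/kg = 69.54545 kg
Dose = 1.9 mcg/kg/hr × 69.54545 kg = 132.1364 mcg/hr
Concentration = 516 mcg ÷ 100 mL = 5.16 mcg/mL
Rate = 132.1364 mcg/hr ÷ 5.16 mcg/mL = 25.60782 mL/hr
Volume infused so far = 25.60782 mL/hr × 2.4 hr = 61.45877 mL
Volume remaining = 100 − 61.45877 = 38.54123 mL
New rate:
Dose = 3.6 mcg/kg/hr × 69.54545 kg = 250.3636 mcg/hr
Rate = 250.3636 mcg/hr ÷ 5.16 mcg/mL = 48.52008 mL/hr
Time remaining = 38.54123 mL ÷ 48.52008 mL/hr = 0.7943355 hr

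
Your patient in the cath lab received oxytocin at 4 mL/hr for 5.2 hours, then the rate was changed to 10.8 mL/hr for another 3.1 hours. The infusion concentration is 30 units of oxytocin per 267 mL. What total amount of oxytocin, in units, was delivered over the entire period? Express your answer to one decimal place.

Concentration = 30 units ÷ 267 mL = 0.1123596 units/mL
Stage 1: 4 mL/hr × 5.2 hr = 20.8 mL → 20.8 mL × 0.1123596 units/mL = 2.337079 units
Stage 2: 10.8 mL/hr × 3.1 hr = 33.48 mL → 33.48 mL × 0.1123596 units/mL = 3.761798 units
Total = 2.337079 + 3.761798 = 6.098876 units

6.1 units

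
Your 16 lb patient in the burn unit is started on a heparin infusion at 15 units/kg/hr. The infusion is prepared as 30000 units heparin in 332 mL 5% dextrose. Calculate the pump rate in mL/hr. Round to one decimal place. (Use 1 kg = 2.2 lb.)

1.2 mL/hr

Weight = 16 lb ÷ 2.2 lb/kg = 7.272727 kg
Dose = 15 units/kg/hr × 7.272727 kg = 109.0909 units/hr
Concentration = 30000 units ÷ 332 mL = 90.36145 units/mL
Rate = 109.0909 units/hr ÷ 90.36145 units/mL = 1.207273 mL/hr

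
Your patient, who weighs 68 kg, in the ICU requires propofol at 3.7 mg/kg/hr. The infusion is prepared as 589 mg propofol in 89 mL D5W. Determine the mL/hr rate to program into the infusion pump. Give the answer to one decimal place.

38.0 mL/hr

Dose = 3.7 mg/kg/hr × 68 kg = 251.6 mg/hr
Concentration = 589 mg ÷ 89 mL = 6.617978 mg/mL
Rate = 251.6 mg/hr ÷ 6.617978 mg/mL = 38.01766 mL/hr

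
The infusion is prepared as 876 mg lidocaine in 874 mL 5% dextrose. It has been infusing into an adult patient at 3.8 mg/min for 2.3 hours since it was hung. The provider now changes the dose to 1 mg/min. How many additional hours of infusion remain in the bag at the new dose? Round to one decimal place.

Initial rate:
3.8 mg/min × 60 min/hr = 228 mg/hr
Concentration = 876 mg ÷ 874 mL = 1.002288 mg/mL
Rate = 228 mg/hr ÷ 1.002288 mg/mL = 227.4795 mL/hr
Volume infused so far = 227.4795 mL/hr × 2.3 hr = 523.2027 mL
Volume remaining = 874 − 523.2027 = 350.7973 mL
New rate:
1 mg/min × 60 min/hr = 60 mg/hr
Rate = 60 mg/hr ÷ 1.002288 mg/mL = 59.86301 mL/hr
Time remaining = 350.7973 mL ÷ 59.86301 mL/hr = 5.86 hr

5.9 hours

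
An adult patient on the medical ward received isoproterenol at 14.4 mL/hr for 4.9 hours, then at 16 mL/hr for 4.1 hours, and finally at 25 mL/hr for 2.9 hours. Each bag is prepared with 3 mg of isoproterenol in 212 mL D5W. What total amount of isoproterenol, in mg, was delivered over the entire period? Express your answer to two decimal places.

2.95 mg

Concentration = 3 mg ÷ 212 mL = 0.01415094 mg/mL
Stage 1: 14.4 mL/hr × 4.9 hr = 70.56 mL → 70.56 mL × 0.01415094 mg/mL = 0.9984906 mg
Stage 2: 16 mL/hr × 4.1 hr = 65.6 mL → 65.6 mL × 0.01415094 mg/mL = 0.9283019 mg
Stage 3: 25 mL/hr × 2.9 hr = 72.5 mL → 72.5 mL × 0.01415094 mg/mL = 1.025943 mg
Total = 0.9984906 + 0.9283019 + 1.025943 = 2.952736 mg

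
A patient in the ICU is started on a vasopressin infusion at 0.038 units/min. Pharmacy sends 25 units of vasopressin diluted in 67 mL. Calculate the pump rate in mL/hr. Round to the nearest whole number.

0.038 units/min × 60 min/hr = 2.28 units/hr
Concentration = 25 units ÷ 67 mL = 0.3731343 units/mL
Rate = 2.28 units/hr ÷ 0.3731343 units/mL = 6.1104 mL/hr

6 mL/hr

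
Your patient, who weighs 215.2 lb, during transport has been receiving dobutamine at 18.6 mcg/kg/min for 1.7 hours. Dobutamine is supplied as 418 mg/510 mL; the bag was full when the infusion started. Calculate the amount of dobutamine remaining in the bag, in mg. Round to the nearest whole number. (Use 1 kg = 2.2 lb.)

232 mg

Weight = 215.2 lb ÷ 2.2 lb/kg = 97.81818 kg
Dose = 18.6 mcg/kg/min × 97.81818 kg = 1819.418 mcg/min
1819.418 mcg/min × 60 min/hr = 109165.1 mcg/hr
Concentration = 418 mg ÷ 510 mL = 0.8196078 mg/mL = 819.6078 mcg/mL
Rate = 109165.1 mcg/hr ÷ 819.6078 mcg/mL = 133.1919 mL/hr
Volume infused = 133.1919 mL/hr × 1.7 hr = 226.4262 mL
Volume remaining = 510 − 226.4262 = 283.5738 mL
Drug remaining = 283.5738 mL × 819.6078 mcg/mL = 232419.3 mcg = 232.4193 mg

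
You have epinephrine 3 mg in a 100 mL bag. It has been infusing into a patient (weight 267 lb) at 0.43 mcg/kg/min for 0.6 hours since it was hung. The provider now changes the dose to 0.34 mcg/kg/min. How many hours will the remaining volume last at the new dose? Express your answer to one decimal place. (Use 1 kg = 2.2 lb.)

0.5 hours

Initial rate:
Weight = 267 lb ÷ 2.2 lb/kg = 121.3636 kg
Dose = 0.43 mcg/kg/min × 121.3636 kg = 52.18636 mcg/min
52.18636 mcg/min × 60 min/hr = 3131.182 mcg/hr
Concentration = 3 mg ÷ 100 mL = 0.03 mg/mL = 30 mcg/mL
Rate = 3131.182 mcg/hr ÷ 30 mcg/mL = 104.3727 mL/hr
Volume infused so far = 104.3727 mL/hr × 0.6 hr = 62.62364 mL
Volume remaining = 100 − 62.62364 = 37.37636 mL
New rate:
Dose = 0.34 mcg/kg/min × 121.3636 kg = 41.26364 mcg/min
41.26364 mcg/min × 60 min/hr = 2475.818 mcg/hr
Rate = 2475.818 mcg/hr ÷ 30 mcg/mL = 82.52727 mL/hr
Time remaining = 37.37636 mL ÷ 82.52727 mL/hr = 0.4528971 hr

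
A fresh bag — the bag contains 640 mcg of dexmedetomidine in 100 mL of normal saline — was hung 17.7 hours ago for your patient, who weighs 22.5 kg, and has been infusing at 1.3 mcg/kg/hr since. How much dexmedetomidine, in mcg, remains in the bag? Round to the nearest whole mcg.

Dose = 1.3 mcg/kg/hr × 22.5 kg = 29.25 mcg/hr
Concentration = 640 mcg ÷ 100 mL = 6.4 mcg/mL
Rate = 29.25 mcg/hr ÷ 6.4 mcg/mL = 4.570312 mL/hr
Volume infused = 4.570312 mL/hr × 17.7 hr = 80.89453 mL
Volume remaining = 100 − 80.89453 = 19.10547 mL
Drug remaining = 19.10547 mL × 6.4 mcg/mL = 122.275 mcg

122 mcg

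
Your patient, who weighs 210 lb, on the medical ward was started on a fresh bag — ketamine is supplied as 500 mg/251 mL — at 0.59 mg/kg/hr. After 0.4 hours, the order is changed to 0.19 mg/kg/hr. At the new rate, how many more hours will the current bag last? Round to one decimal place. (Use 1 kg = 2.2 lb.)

Initial rate:
Weight = 210 lb ÷ 2.2 lb/kg = 95.45455 kg
Dose = 0.59 mg/kg/hr × 95.45455 kg = 56.31818 mg/hr
Concentration = 500 mg ÷ 251 mL = 1.992032 mg/mL
Rate = 56.31818 mg/hr ÷ 1.992032 mg/mL = 28.27173 mL/hr
Volume infused so far = 28.27173 mL/hr × 0.4 hr = 11.30869 mL
Volume remaining = 251 − 11.30869 = 239.6913 mL
New rate:
Dose = 0.19 mg/kg/hr × 95.45455 kg = 18.13636 mg/hr
Rate = 18.13636 mg/hr ÷ 1.992032 mg/mL = 9.104455 mL/hr
Time remaining = 239.6913 mL ÷ 9.104455 mL/hr = 26.32682 hr

26.3 hours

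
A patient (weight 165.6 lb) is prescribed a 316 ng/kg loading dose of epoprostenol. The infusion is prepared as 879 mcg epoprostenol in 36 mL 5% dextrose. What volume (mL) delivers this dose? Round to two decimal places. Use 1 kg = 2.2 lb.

0.97 mL

Weight = 165.6 lb ÷ 2.2 lb/kg = 75.27273 kg
Dose = 316 ng/kg × 75.27273 kg = 23786.18 ng
Concentration = 879 mcg ÷ 36 mL = 24.41667 mcg/mL = 24416.67 ng/mL
Volume = 23786.18 ng ÷ 24416.67 ng/mL = 0.9741781 mL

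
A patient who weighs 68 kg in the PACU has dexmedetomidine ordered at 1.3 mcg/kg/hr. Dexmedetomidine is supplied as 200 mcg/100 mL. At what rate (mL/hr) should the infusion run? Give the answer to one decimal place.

44.2 mL/hr

Dose = 1.3 mcg/kg/hr × 68 kg = 88.4 mcg/hr
Concentration = 200 mcg ÷ 100 mL = 2 mcg/mL
Rate = 88.4 mcg/hr ÷ 2 mcg/mL = 44.2 mL/hr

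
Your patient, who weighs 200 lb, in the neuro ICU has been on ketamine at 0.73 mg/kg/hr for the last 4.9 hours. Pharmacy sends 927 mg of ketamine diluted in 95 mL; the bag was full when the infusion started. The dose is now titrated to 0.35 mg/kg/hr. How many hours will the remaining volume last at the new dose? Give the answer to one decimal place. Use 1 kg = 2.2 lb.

18.9 hours

Initial rate:
Weight = 200 lb ÷ 2.2 lb/kg = 90.90909 kg
Dose = 0.73 mg/kg/hr × 90.90909 kg = 66.36364 mg/hr
Concentration = 927 mg ÷ 95 mL = 9.757895 mg/mL
Rate = 66.36364 mg/hr ÷ 9.757895 mg/mL = 6.80102 mL/hr
Volume infused so far = 6.80102 mL/hr × 4.9 hr = 33.325 mL
Volume remaining = 95 − 33.325 = 61.675 mL
New rate:
Dose = 0.35 mg/kg/hr × 90.90909 kg = 31.81818 mg/hr
Rate = 31.81818 mg/hr ÷ 9.757895 mg/mL = 3.260763 mL/hr
Time remaining = 61.675 mL ÷ 3.260763 mL/hr = 18.91429 hr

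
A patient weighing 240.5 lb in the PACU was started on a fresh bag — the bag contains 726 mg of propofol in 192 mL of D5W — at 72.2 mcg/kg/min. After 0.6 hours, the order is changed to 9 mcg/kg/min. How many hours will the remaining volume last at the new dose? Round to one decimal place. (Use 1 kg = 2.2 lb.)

7.5 hours

Initial rate:
Weight = 240.5 lb ÷ 2.2 lb/kg = 109.3182 kg
Dose = 72.2 mcg/kg/min × 109.3182 kg = 7892.773 mcg/min
7892.773 mcg/min × 60 min/hr = 473566.4 mcg/hr
Concentration = 726 mg ÷ 192 mL = 3.78125 mg/mL = 3781.25 mcg/mL
Rate = 473566.4 mcg/hr ÷ 3781.25 mcg/mL = 125.2407 mL/hr
Volume infused so far = 125.2407 mL/hr × 0.6 hr = 75.14441 mL
Volume remaining = 192 − 75.14441 = 116.8556 mL
New rate:
Dose = 9 mcg/kg/min × 109.3182 kg = 983.8636 mcg/min
983.8636 mcg/min × 60 min/hr = 59031.82 mcg/hr
Rate = 59031.82 mcg/hr ÷ 3781.25 mcg/mL = 15.61172 mL/hr
Time remaining = 116.8556 mL ÷ 15.61172 mL/hr = 7.485119 hr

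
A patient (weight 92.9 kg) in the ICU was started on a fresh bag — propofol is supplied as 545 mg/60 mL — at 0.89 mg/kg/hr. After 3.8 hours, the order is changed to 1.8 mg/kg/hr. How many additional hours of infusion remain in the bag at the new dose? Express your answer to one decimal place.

Initial rate:
Dose = 0.89 mg/kg/hr × 92.9 kg = 82.681 mg/hr
Concentration = 545 mg ÷ 60 mL = 9.083333 mg/mL
Rate = 82.681 mg/hr ÷ 9.083333 mg/mL = 9.102495 mL/hr
Volume infused so far = 9.102495 mL/hr × 3.8 hr = 34.58948 mL
Volume remaining = 60 − 34.58948 = 25.41052 mL
New rate:
Dose = 1.8 mg/kg/hr × 92.9 kg = 167.22 mg/hr
Rate = 167.22 mg/hr ÷ 9.083333 mg/mL = 18.40954 mL/hr
Time remaining = 25.41052 mL ÷ 18.40954 mL/hr = 1.380291 hr

1.4 hours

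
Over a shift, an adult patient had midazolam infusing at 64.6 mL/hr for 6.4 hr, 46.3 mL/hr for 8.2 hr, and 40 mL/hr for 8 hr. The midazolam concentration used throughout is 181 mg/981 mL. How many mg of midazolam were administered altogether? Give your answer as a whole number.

Concentration = 181 mg ÷ 981 mL = 0.1845056 mg/mL
Stage 1: 64.6 mL/hr × 6.4 hr = 413.44 mL → 413.44 mL × 0.1845056 mg/mL = 76.282 mg
Stage 2: 46.3 mL/hr × 8.2 hr = 379.66 mL → 379.66 mL × 0.1845056 mg/mL = 70.0494 mg
Stage 3: 40 mL/hr × 8 hr = 320 mL → 320 mL × 0.1845056 mg/mL = 59.04179 mg
Total = 76.282 + 70.0494 + 59.04179 = 205.3732 mg

205 mg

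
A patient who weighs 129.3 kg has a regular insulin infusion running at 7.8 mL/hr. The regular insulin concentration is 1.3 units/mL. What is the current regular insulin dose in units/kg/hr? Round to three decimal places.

0.078 units/kg/hr

Drug rate = 7.8 mL/hr × 1.3 units/mL = 10.14 units/hr
10.14 units/hr ÷ 129.3 kg = 0.07842227 units/kg/hr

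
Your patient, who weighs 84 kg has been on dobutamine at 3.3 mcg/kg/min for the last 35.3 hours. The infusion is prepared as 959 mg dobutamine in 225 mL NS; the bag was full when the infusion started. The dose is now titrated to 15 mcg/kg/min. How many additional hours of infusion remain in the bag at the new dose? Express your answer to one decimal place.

Initial rate:
Dose = 3.3 mcg/kg/min × 84 kg = 277.2 mcg/min
277.2 mcg/min × 60 min/hr = 16632 mcg/hr
Concentration = 959 mg ÷ 225 mL = 4.262222 mg/mL = 4262.222 mcg/mL
Rate = 16632 mcg/hr ÷ 4262.222 mcg/mL = 3.90219 mL/hr
Volume infused so far = 3.90219 mL/hr × 35.3 hr = 137.7473 mL
Volume remaining = 225 − 137.7473 = 87.2527 mL
New rate:
Dose = 15 mcg/kg/min × 84 kg = 1260 mcg/min
1260 mcg/min × 60 min/hr = 75600 mcg/hr
Rate = 75600 mcg/hr ÷ 4262.222 mcg/mL = 17.73723 mL/hr
Time remaining = 87.2527 mL ÷ 17.73723 mL/hr = 4.919185 hr

4.9 hours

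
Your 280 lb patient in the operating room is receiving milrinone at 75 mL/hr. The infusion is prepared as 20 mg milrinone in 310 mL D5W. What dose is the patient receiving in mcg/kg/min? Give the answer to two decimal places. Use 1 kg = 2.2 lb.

0.63 mcg/kg/min

Weight = 280 lb ÷ 2.2 lb/kg = 127.2727 kg
Concentration = 20 mg ÷ 310 mL = 0.06451613 mg/mL = 64.51613 mcg/mL
Drug rate = 75 mL/hr × 64.51613 mcg/mL = 4838.71 mcg/hr
4838.71 mcg/hr ÷ 60 min/hr = 80.64516 mcg/min
80.64516 mcg/min ÷ 127.2727 kg = 0.6336406 mcg/kg/min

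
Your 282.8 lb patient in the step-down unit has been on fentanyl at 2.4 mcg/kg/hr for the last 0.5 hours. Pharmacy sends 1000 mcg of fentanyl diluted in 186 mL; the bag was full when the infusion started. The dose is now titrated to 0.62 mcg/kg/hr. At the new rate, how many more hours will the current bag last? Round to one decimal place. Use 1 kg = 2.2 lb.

Initial rate:
Weight = 282.8 lb ÷ 2.2 lb/kg = 128.5455 kg
Dose = 2.4 mcg/kg/hr × 128.5455 kg = 308.5091 mcg/hr
Concentration = 1000 mcg ÷ 186 mL = 5.376344 mcg/mL
Rate = 308.5091 mcg/hr ÷ 5.376344 mcg/mL = 57.38269 mL/hr
Volume infused so far = 57.38269 mL/hr × 0.5 hr = 28.69135 mL
Volume remaining = 186 − 28.69135 = 157.3087 mL
New rate:
Dose = 0.62 mcg/kg/hr × 128.5455 kg = 79.69818 mcg/hr
Rate = 79.69818 mcg/hr ÷ 5.376344 mcg/mL = 14.82386 mL/hr
Time remaining = 157.3087 mL ÷ 14.82386 mL/hr = 10.61185 hr

10.6 hours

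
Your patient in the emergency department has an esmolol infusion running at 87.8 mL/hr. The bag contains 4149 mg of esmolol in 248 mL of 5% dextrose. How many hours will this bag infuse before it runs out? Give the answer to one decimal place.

Duration = 248 mL ÷ 87.8 mL/hr = 2.824601 hr

2.8 hours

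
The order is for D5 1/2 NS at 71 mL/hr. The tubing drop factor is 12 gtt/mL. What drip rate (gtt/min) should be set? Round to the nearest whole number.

71 mL/hr ÷ 60 min/hr = 1.183333 mL/min
1.183333 mL/min × 12 gtt/mL = 14.2 gtt/min

14 gtt/min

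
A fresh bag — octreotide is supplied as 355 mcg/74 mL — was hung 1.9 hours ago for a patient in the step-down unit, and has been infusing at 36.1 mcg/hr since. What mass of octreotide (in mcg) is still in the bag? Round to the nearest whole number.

286 mcg

Concentration = 355 mcg ÷ 74 mL = 4.797297 mcg/mL
Rate = 36.1 mcg/hr ÷ 4.797297 mcg/mL = 7.52507 mL/hr
Volume infused = 7.52507 mL/hr × 1.9 hr = 14.29763 mL
Volume remaining = 74 − 14.29763 = 59.70237 mL
Drug remaining = 59.70237 mL × 4.797297 mcg/mL = 286.41 mcg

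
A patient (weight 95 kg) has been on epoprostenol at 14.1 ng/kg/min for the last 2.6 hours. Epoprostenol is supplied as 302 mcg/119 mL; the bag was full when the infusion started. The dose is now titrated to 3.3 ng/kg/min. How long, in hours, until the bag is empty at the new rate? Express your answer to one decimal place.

Initial rate:
Dose = 14.1 ng/kg/min × 95 kg = 1339.5 ng/min
1339.5 ng/min × 60 min/hr = 80370 ng/hr
Concentration = 302 mcg ÷ 119 mL = 2.537815 mcg/mL = 2537.815 ng/mL
Rate = 80370 ng/hr ÷ 2537.815 ng/mL = 31.66897 mL/hr
Volume infused so far = 31.66897 mL/hr × 2.6 hr = 82.33933 mL
Volume remaining = 119 − 82.33933 = 36.66067 mL
New rate:
Dose = 3.3 ng/kg/min × 95 kg = 313.5 ng/min
313.5 ng/min × 60 min/hr = 18810 ng/hr
Rate = 18810 ng/hr ÷ 2537.815 ng/mL = 7.411887 mL/hr
Time remaining = 36.66067 mL ÷ 7.411887 mL/hr = 4.946199 hr

4.9 hours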